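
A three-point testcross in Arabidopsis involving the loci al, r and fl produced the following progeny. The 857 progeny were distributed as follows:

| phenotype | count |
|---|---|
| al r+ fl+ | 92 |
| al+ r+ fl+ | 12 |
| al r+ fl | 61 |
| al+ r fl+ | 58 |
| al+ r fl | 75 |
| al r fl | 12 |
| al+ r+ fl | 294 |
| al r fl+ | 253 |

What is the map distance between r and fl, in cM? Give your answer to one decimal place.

22.3 cM

The two most frequent reciprocal classes, al+ r+ fl and al r fl+, are the parental types, so the F1 was al+ r+ fl / al r fl+.
The two rarest classes, al+ r+ fl+ and al r fl, are the double crossovers. Comparing them with the parentals, only the fl allele has switched, so fl is the middle locus and the order is al – fl – r.
Crossovers in the fl–r interval produce the single-crossover classes al+ r fl and al r+ fl+ (75 + 92 = 167) plus the double crossovers (24).
RF(fl–r) = (167 + 24) / 857 = 191/857 = 0.2229 → 22.3 cM.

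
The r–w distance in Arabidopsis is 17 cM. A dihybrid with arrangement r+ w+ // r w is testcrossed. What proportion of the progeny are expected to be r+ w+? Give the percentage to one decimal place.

41.5%

A map distance of 17 cM corresponds to a recombination frequency of 0.170.
The F1 is r+ w+ / r w, so r+ w+ is a parental gamete class with expected frequency (1 − r)/2 = 0.830/2 = 0.4150.
That is 0.4150 = 41.5% of the progeny.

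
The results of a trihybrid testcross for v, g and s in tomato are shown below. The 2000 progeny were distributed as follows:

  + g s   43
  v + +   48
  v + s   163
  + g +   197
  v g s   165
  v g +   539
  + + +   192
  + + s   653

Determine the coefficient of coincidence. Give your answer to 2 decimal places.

The two most frequent reciprocal classes, + + s and v g +, are the parental types, so the F1 was + + s / v g +.
The two rarest classes, + g s and v + +, are the double crossovers. Comparing them with the parentals, only the g allele has switched, so g is the middle locus and the order is v – g – s.
v–g: (360 + 91)/2000 = 0.2255; g–s: (357 + 91)/2000 = 0.2240.
Expected DCO frequency = 0.2255 × 0.2240 ≈ 0.05051; observed = 91/2000 ≈ 0.04550.
Coefficient of coincidence = 0.04550/0.05051 ≈ 0.90.

0.90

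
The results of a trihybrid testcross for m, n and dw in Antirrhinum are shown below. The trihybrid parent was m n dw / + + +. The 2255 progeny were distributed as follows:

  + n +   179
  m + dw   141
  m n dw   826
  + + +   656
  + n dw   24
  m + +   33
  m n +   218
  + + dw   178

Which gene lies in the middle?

The two rarest classes, + n dw and m + +, are the double crossovers. Comparing them with the parentals, only the m allele has switched, so m is the middle locus and the order is n – m – dw.

m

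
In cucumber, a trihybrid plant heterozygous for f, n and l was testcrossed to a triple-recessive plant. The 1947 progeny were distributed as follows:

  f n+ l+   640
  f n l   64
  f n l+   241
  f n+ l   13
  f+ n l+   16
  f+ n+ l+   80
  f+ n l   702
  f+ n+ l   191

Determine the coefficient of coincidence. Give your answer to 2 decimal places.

The two most frequent reciprocal classes, f+ n l and f n+ l+, are the parental types, so the F1 was f+ n l / f n+ l+.
The two rarest classes, f+ n l+ and f n+ l, are the double crossovers. Comparing them with the parentals, only the l allele has switched, so l is the middle locus and the order is n – l – f.
n–l: (432 + 29)/1947 = 0.2368; l–f: (144 + 29)/1947 = 0.0889.
Expected DCO frequency = 0.2368 × 0.0889 ≈ 0.02105; observed = 29/1947 ≈ 0.01489.
Coefficient of coincidence = 0.01489/0.02105 ≈ 0.71.

0.71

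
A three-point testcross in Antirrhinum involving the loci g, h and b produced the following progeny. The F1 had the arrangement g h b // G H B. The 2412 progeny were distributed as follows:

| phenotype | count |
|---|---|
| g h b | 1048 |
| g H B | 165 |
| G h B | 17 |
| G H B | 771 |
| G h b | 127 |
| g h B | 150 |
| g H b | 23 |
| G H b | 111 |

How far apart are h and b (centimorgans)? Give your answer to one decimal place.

12.5 centimorgans

The two rarest classes, g H b and G h B, are the double crossovers. Comparing them with the parentals, only the h allele has switched, so h is the middle locus and the order is g – h – b.
Crossovers in the h–b interval produce the single-crossover classes g h B and G H b (150 + 111 = 261) plus the double crossovers (40).
RF(h–b) = (261 + 40) / 2412 = 301/2412 = 0.1248 → 12.5 centimorgans.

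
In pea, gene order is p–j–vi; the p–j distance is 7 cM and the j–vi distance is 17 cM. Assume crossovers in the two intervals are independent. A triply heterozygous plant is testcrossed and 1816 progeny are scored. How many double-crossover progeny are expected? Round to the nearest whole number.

Map distances give recombination frequencies of 0.070 and 0.170 for the two intervals.
With no interference, expected double-crossover frequency = 0.070 × 0.170 = 0.01190.
Expected number = 0.01190 × 1816 = 21.61 ≈ 22.

22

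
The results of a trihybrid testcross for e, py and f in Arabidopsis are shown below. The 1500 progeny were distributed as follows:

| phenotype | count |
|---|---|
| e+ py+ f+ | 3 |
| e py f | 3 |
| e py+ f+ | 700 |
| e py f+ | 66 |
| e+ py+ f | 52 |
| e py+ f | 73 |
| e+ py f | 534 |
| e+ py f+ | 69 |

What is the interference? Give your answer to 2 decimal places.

The two most frequent reciprocal classes, e py+ f+ and e+ py f, are the parental types, so the F1 was e py+ f+ / e+ py f.
The two rarest classes, e+ py+ f+ and e py f, are the double crossovers. Comparing them with the parentals, only the e allele has switched, so e is the middle locus and the order is f – e – py.
f–e: (142 + 6)/1500 = 0.0987; e–py: (118 + 6)/1500 = 0.0827.
Expected DCO frequency = 0.0987 × 0.0827 ≈ 0.00816; observed = 6/1500 ≈ 0.00400.
Coefficient of coincidence = 0.00400/0.00816 ≈ 0.49; interference = 1 − 0.49 = 0.51.

0.51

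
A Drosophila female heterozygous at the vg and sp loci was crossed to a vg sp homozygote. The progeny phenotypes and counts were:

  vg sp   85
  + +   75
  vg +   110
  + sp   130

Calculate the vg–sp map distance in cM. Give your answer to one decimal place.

The two most frequent classes, + sp (130) and vg + (110), are the parental types, so the F1 was + sp / vg +.
The recombinant classes are + + and vg sp: 75 + 85 = 160.
Recombination frequency = 160/400 = 0.4000 ≈ 40.0%, i.e. 40.0 cM.

40.0 cM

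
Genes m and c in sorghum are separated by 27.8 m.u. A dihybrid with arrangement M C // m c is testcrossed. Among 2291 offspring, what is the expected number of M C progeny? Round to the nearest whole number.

A map distance of 27.8 m.u. corresponds to a recombination frequency of 0.278.
The F1 is M C / m c, so M C is a parental gamete class with expected frequency (1 − r)/2 = 0.722/2 = 0.3610.
Expected number = 0.3610 × 2291 = 827.05 ≈ 827.

827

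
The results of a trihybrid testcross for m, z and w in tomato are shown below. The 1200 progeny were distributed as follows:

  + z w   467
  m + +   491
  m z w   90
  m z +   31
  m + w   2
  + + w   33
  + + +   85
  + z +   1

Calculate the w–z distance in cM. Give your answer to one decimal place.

The two most frequent reciprocal classes, m + + and + z w, are the parental types, so the F1 was m + + / + z w.
The two rarest classes, m + w and + z +, are the double crossovers. Comparing them with the parentals, only the w allele has switched, so w is the middle locus and the order is m – w – z.
Crossovers in the w–z interval produce the single-crossover classes m z + and + + w (31 + 33 = 64) plus the double crossovers (3).
RF(w–z) = (64 + 3) / 1200 = 67/1200 = 0.0558 → 5.6 cM.

5.6 cM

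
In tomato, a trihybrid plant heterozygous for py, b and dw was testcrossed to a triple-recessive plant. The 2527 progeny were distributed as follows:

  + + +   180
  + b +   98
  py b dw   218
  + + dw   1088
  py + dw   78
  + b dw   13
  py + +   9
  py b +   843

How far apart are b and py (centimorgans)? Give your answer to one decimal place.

7.8 centimorgans

The two most frequent reciprocal classes, py b + and + + dw, are the parental types, so the F1 was py b + / + + dw.
The two rarest classes, py + + and + b dw, are the double crossovers. Comparing them with the parentals, only the b allele has switched, so b is the middle locus and the order is dw – b – py.
Crossovers in the b–py interval produce the single-crossover classes + b + and py + dw (98 + 78 = 176) plus the double crossovers (22).
RF(b–py) = (176 + 22) / 2527 = 198/2527 = 0.0784 → 7.8 centimorgans.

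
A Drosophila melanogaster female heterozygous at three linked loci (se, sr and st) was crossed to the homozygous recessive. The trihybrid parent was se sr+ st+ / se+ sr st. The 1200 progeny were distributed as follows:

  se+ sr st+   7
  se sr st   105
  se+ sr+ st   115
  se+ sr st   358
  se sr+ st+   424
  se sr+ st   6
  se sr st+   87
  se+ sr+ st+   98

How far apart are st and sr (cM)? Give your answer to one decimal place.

17.9 cM

The two rarest classes, se sr+ st and se+ sr st+, are the double crossovers. Comparing them with the parentals, only the st allele has switched, so st is the middle locus and the order is se – st – sr.
Crossovers in the st–sr interval produce the single-crossover classes se sr st+ and se+ sr+ st (87 + 115 = 202) plus the double crossovers (13).
RF(st–sr) = (202 + 13) / 1200 = 215/1200 = 0.1792 → 17.9 cM.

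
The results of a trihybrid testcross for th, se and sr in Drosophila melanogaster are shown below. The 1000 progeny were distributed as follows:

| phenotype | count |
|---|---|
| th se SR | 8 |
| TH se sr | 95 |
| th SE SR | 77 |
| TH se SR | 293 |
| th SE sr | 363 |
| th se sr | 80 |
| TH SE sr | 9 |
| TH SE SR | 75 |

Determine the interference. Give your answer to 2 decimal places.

The two most frequent reciprocal classes, th SE sr and TH se SR, are the parental types, so the F1 was th SE sr / TH se SR.
The two rarest classes, TH SE sr and th se SR, are the double crossovers. Comparing them with the parentals, only the th allele has switched, so th is the middle locus and the order is se – th – sr.
se–th: (155 + 17)/1000 = 0.1720; th–sr: (172 + 17)/1000 = 0.1890.
Expected DCO frequency = 0.1720 × 0.1890 ≈ 0.03251; observed = 17/1000 ≈ 0.01700.
Coefficient of coincidence = 0.01700/0.03251 ≈ 0.52; interference = 1 − 0.52 = 0.48.

0.48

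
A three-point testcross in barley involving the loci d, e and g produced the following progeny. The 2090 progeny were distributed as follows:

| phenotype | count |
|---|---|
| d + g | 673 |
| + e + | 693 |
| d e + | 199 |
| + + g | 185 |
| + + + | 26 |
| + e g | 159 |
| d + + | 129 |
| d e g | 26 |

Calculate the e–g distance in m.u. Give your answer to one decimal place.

The two most frequent reciprocal classes, d + g and + e +, are the parental types, so the F1 was d + g / + e +.
The two rarest classes, d e g and + + +, are the double crossovers. Comparing them with the parentals, only the e allele has switched, so e is the middle locus and the order is g – e – d.
Crossovers in the g–e interval produce the single-crossover classes d + + and + e g (129 + 159 = 288) plus the double crossovers (52).
RF(g–e) = (288 + 52) / 2090 = 340/2090 = 0.1627 → 16.3 m.u.

16.3 m.u.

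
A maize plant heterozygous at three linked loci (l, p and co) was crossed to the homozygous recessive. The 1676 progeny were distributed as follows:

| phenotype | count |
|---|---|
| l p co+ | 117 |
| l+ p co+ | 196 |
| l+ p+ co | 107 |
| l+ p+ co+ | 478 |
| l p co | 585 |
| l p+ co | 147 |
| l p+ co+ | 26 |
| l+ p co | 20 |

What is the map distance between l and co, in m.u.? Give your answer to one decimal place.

16.1 m.u.

The two most frequent reciprocal classes, l p co and l+ p+ co+, are the parental types, so the F1 was l p co / l+ p+ co+.
The two rarest classes, l+ p co and l p+ co+, are the double crossovers. Comparing them with the parentals, only the l allele has switched, so l is the middle locus and the order is p – l – co.
Crossovers in the l–co interval produce the single-crossover classes l p co+ and l+ p+ co (117 + 107 = 224) plus the double crossovers (46).
RF(l–co) = (224 + 46) / 1676 = 270/1676 = 0.1611 → 16.1 m.u.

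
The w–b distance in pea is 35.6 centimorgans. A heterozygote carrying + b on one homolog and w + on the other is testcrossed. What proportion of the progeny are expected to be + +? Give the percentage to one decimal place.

A map distance of 35.6 centimorgans corresponds to a recombination frequency of 0.356.
The F1 is + b / w +, so + + is a recombinant gamete class with expected frequency r/2 = 0.356/2 = 0.1780.
That is 0.1780 = 17.8% of the progeny.

17.8%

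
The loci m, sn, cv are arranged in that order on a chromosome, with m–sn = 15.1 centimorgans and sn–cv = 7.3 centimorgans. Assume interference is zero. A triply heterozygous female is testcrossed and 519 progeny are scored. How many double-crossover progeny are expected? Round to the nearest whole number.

Map distances give recombination frequencies of 0.151 and 0.073 for the two intervals.
With no interference, expected double-crossover frequency = 0.151 × 0.073 = 0.01102.
Expected number = 0.01102 × 519 = 5.72 ≈ 6.

6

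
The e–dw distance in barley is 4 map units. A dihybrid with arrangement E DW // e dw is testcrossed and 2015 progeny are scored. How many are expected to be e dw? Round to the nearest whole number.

A map distance of 4 map units corresponds to a recombination frequency of 0.040.
The F1 is E DW / e dw, so e dw is a parental gamete class with expected frequency (1 − r)/2 = 0.960/2 = 0.4800.
Expected number = 0.4800 × 2015 = 967.20 ≈ 967.

967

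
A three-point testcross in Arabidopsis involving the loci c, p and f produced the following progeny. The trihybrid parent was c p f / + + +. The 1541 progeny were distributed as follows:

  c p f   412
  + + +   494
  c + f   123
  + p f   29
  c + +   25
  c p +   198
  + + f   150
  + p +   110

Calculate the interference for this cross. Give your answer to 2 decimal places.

0.28

The two rarest classes, + p f and c + +, are the double crossovers. Comparing them with the parentals, only the c allele has switched, so c is the middle locus and the order is f – c – p.
f–c: (348 + 54)/1541 = 0.2609; c–p: (233 + 54)/1541 = 0.1862.
Expected DCO frequency = 0.2609 × 0.1862 ≈ 0.04858; observed = 54/1541 ≈ 0.03504.
Coefficient of coincidence = 0.03504/0.04858 ≈ 0.72; interference = 1 − 0.72 = 0.28.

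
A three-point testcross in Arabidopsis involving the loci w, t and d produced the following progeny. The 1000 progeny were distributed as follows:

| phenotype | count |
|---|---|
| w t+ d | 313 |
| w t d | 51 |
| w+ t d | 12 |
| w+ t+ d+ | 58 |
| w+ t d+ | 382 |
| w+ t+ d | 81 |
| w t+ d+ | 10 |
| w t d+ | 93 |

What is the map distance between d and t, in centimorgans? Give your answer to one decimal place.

The two most frequent reciprocal classes, w t+ d and w+ t d+, are the parental types, so the F1 was w t+ d / w+ t d+.
The two rarest classes, w t+ d+ and w+ t d, are the double crossovers. Comparing them with the parentals, only the d allele has switched, so d is the middle locus and the order is t – d – w.
Crossovers in the t–d interval produce the single-crossover classes w t d and w+ t+ d+ (51 + 58 = 109) plus the double crossovers (22).
RF(t–d) = (109 + 22) / 1000 = 131/1000 = 0.1310 → 13.1 centimorgans.

13.1 centimorgans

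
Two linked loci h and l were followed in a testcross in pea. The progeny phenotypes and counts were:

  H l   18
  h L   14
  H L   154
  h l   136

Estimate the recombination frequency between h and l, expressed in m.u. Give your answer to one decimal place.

9.9 m.u.

The two most frequent classes, H L (154) and h l (136), are the parental types, so the F1 was H L / h l.
The recombinant classes are H l and h L: 18 + 14 = 32.
Recombination frequency = 32/322 = 0.0994 ≈ 9.9%, i.e. 9.9 m.u.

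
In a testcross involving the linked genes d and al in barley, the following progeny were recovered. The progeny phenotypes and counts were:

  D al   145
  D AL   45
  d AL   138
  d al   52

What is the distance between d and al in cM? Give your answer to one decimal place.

The two most frequent classes, D al (145) and d AL (138), are the parental types, so the F1 was D al / d AL.
The recombinant classes are D AL and d al: 45 + 52 = 97.
Recombination frequency = 97/380 = 0.2553 ≈ 25.5%, i.e. 25.5 cM.

25.5 cM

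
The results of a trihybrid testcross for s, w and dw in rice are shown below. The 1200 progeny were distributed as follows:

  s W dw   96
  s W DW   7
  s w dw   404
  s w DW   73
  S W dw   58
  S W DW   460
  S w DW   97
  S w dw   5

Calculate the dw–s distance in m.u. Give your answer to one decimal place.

The two most frequent reciprocal classes, s w dw and S W DW, are the parental types, so the F1 was s w dw / S W DW.
The two rarest classes, S w dw and s W DW, are the double crossovers. Comparing them with the parentals, only the s allele has switched, so s is the middle locus and the order is dw – s – w.
Crossovers in the dw–s interval produce the single-crossover classes s w DW and S W dw (73 + 58 = 131) plus the double crossovers (12).
RF(dw–s) = (131 + 12) / 1200 = 143/1200 = 0.1192 → 11.9 m.u.

11.9 m.u.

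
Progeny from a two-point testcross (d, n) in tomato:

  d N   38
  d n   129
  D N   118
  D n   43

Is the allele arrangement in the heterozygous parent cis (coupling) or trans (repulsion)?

cis

The two most frequent classes are D N (118) and d n (129); these are the parental (non-recombinant) types.
So the F1 carried D N on one chromosome and d n on the other — the recessive alleles are on the same chromosome (cis / coupling).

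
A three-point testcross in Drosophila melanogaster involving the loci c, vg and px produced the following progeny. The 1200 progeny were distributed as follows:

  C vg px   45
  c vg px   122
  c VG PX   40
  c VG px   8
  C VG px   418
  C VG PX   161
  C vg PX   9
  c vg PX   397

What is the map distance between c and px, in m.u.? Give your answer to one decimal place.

25.0 m.u.

The two most frequent reciprocal classes, C VG px and c vg PX, are the parental types, so the F1 was C VG px / c vg PX.
The two rarest classes, c VG px and C vg PX, are the double crossovers. Comparing them with the parentals, only the c allele has switched, so c is the middle locus and the order is vg – c – px.
Crossovers in the c–px interval produce the single-crossover classes C VG PX and c vg px (161 + 122 = 283) plus the double crossovers (17).
RF(c–px) = (283 + 17) / 1200 = 300/1200 = 0.2500 → 25.0 m.u.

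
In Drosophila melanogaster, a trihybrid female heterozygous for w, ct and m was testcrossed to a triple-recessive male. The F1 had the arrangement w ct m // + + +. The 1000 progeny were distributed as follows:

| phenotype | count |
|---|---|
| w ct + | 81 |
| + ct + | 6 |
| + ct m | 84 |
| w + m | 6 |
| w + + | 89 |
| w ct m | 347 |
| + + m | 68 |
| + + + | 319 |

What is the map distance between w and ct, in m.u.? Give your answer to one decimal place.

The two rarest classes, w + m and + ct +, are the double crossovers. Comparing them with the parentals, only the ct allele has switched, so ct is the middle locus and the order is m – ct – w.
Crossovers in the ct–w interval produce the single-crossover classes + ct m and w + + (84 + 89 = 173) plus the double crossovers (12).
RF(ct–w) = (173 + 12) / 1000 = 185/1000 = 0.1850 → 18.5 m.u.

18.5 m.u.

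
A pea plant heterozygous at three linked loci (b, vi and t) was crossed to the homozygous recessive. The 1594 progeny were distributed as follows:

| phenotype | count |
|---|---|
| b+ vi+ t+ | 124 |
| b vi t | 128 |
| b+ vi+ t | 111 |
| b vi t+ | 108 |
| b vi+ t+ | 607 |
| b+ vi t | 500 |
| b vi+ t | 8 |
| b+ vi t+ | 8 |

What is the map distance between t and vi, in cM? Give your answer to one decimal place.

The two most frequent reciprocal classes, b+ vi t and b vi+ t+, are the parental types, so the F1 was b+ vi t / b vi+ t+.
The two rarest classes, b+ vi t+ and b vi+ t, are the double crossovers. Comparing them with the parentals, only the t allele has switched, so t is the middle locus and the order is vi – t – b.
Crossovers in the vi–t interval produce the single-crossover classes b+ vi+ t and b vi t+ (111 + 108 = 219) plus the double crossovers (16).
RF(vi–t) = (219 + 16) / 1594 = 235/1594 = 0.1474 → 14.7 cM.

14.7 cM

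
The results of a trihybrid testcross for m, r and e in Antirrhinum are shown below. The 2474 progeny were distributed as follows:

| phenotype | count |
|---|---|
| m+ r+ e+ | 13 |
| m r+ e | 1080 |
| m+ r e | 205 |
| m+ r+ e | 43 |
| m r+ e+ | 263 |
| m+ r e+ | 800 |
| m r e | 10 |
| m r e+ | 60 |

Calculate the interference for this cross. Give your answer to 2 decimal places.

The two most frequent reciprocal classes, m r+ e and m+ r e+, are the parental types, so the F1 was m r+ e / m+ r e+.
The two rarest classes, m r e and m+ r+ e+, are the double crossovers. Comparing them with the parentals, only the r allele has switched, so r is the middle locus and the order is e – r – m.
e–r: (468 + 23)/2474 = 0.1985; r–m: (103 + 23)/2474 = 0.0509.
Expected DCO frequency = 0.1985 × 0.0509 ≈ 0.01010; observed = 23/2474 ≈ 0.00930.
Coefficient of coincidence = 0.00930/0.01010 ≈ 0.92; interference = 1 − 0.92 = 0.08.

0.08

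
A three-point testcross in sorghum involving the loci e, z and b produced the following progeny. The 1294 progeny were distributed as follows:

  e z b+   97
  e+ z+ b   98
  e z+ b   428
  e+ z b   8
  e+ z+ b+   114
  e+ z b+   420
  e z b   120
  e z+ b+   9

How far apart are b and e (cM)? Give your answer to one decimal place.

The two most frequent reciprocal classes, e z+ b and e+ z b+, are the parental types, so the F1 was e z+ b / e+ z b+.
The two rarest classes, e z+ b+ and e+ z b, are the double crossovers. Comparing them with the parentals, only the b allele has switched, so b is the middle locus and the order is e – b – z.
Crossovers in the e–b interval produce the single-crossover classes e+ z+ b and e z b+ (98 + 97 = 195) plus the double crossovers (17).
RF(e–b) = (195 + 17) / 1294 = 212/1294 = 0.1638 → 16.4 cM.

16.4 cM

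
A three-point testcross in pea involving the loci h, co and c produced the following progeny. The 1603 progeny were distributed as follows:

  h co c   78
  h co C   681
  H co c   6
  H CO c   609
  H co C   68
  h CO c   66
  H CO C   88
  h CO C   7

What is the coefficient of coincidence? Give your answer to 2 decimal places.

0.79

The two most frequent reciprocal classes, h co C and H CO c, are the parental types, so the F1 was h co C / H CO c.
The two rarest classes, h CO C and H co c, are the double crossovers. Comparing them with the parentals, only the co allele has switched, so co is the middle locus and the order is c – co – h.
c–co: (166 + 13)/1603 = 0.1117; co–h: (134 + 13)/1603 = 0.0917.
Expected DCO frequency = 0.1117 × 0.0917 ≈ 0.01024; observed = 13/1603 ≈ 0.00811.
Coefficient of coincidence = 0.00811/0.01024 ≈ 0.79.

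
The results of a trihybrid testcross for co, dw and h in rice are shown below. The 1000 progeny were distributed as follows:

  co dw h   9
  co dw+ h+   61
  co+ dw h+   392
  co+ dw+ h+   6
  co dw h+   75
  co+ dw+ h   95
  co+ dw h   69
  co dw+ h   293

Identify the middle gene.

dw

The two most frequent reciprocal classes, co dw+ h and co+ dw h+, are the parental types, so the F1 was co dw+ h / co+ dw h+.
The two rarest classes, co dw h and co+ dw+ h+, are the double crossovers. Comparing them with the parentals, only the dw allele has switched, so dw is the middle locus and the order is co – dw – h.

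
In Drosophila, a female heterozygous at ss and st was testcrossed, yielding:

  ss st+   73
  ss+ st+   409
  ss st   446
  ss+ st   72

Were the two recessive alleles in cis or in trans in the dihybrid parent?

The two most frequent classes are ss+ st+ (409) and ss st (446); these are the parental (non-recombinant) types.
So the F1 carried ss+ st+ on one chromosome and ss st on the other — the recessive alleles are on the same chromosome (cis / coupling).

cis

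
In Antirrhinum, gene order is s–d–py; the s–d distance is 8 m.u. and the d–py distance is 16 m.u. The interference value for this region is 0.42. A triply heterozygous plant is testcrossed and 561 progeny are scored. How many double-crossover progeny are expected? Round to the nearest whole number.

Map distances give recombination frequencies of 0.080 and 0.160 for the two intervals.
With interference 0.42 (so coincidence = 0.58), expected double-crossover frequency = 0.080 × 0.160 × 0.58 = 0.00742.
Expected number = 0.00742 × 561 = 4.16 ≈ 4.

4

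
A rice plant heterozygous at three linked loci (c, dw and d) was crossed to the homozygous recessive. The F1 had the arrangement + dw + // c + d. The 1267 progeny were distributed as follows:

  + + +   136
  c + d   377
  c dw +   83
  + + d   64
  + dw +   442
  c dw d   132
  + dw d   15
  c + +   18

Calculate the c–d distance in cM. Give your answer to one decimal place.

The two rarest classes, + dw d and c + +, are the double crossovers. Comparing them with the parentals, only the d allele has switched, so d is the middle locus and the order is c – d – dw.
Crossovers in the c–d interval produce the single-crossover classes c dw + and + + d (83 + 64 = 147) plus the double crossovers (33).
RF(c–d) = (147 + 33) / 1267 = 180/1267 = 0.1421 → 14.2 cM.

14.2 cM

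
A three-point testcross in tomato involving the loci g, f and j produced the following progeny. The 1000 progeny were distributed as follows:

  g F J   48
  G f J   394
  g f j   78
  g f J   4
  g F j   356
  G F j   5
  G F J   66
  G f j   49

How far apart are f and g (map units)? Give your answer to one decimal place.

15.3 map units

The two most frequent reciprocal classes, G f J and g F j, are the parental types, so the F1 was G f J / g F j.
The two rarest classes, g f J and G F j, are the double crossovers. Comparing them with the parentals, only the g allele has switched, so g is the middle locus and the order is f – g – j.
Crossovers in the f–g interval produce the single-crossover classes G F J and g f j (66 + 78 = 144) plus the double crossovers (9).
RF(f–g) = (144 + 9) / 1000 = 153/1000 = 0.1530 → 15.3 map units.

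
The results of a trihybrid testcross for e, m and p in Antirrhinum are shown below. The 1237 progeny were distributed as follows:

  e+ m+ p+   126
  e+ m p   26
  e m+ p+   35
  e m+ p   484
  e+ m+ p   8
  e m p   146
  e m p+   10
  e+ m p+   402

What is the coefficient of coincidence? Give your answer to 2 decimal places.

0.97

The two most frequent reciprocal classes, e m+ p and e+ m p+, are the parental types, so the F1 was e m+ p / e+ m p+.
The two rarest classes, e+ m+ p and e m p+, are the double crossovers. Comparing them with the parentals, only the e allele has switched, so e is the middle locus and the order is m – e – p.
m–e: (272 + 18)/1237 = 0.2344; e–p: (61 + 18)/1237 = 0.0639.
Expected DCO frequency = 0.2344 × 0.0639 ≈ 0.01498; observed = 18/1237 ≈ 0.01455.
Coefficient of coincidence = 0.01455/0.01498 ≈ 0.97.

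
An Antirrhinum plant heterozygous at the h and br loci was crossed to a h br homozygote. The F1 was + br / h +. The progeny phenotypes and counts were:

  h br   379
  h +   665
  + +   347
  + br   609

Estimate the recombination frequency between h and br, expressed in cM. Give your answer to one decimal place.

36.3 cM

The recombinant classes are + + and h br: 347 + 379 = 726.
Recombination frequency = 726/2000 = 0.3630 ≈ 36.3%, i.e. 36.3 cM.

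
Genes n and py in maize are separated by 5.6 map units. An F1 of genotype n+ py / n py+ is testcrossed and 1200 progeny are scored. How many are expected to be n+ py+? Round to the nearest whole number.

34

A map distance of 5.6 map units corresponds to a recombination frequency of 0.056.
The F1 is n+ py / n py+, so n+ py+ is a recombinant gamete class with expected frequency r/2 = 0.056/2 = 0.0280.
Expected number = 0.0280 × 1200 = 33.60 ≈ 34.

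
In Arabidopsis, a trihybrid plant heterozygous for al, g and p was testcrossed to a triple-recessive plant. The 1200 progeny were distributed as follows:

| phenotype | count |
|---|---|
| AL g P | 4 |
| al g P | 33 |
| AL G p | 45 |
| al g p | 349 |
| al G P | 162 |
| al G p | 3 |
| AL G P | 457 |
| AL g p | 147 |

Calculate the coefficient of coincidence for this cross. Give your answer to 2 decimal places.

The two most frequent reciprocal classes, al g p and AL G P, are the parental types, so the F1 was al g p / AL G P.
The two rarest classes, al G p and AL g P, are the double crossovers. Comparing them with the parentals, only the g allele has switched, so g is the middle locus and the order is p – g – al.
p–g: (78 + 7)/1200 = 0.0708; g–al: (309 + 7)/1200 = 0.2633.
Expected DCO frequency = 0.0708 × 0.2633 ≈ 0.01864; observed = 7/1200 ≈ 0.00583.
Coefficient of coincidence = 0.00583/0.01864 ≈ 0.31.

0.31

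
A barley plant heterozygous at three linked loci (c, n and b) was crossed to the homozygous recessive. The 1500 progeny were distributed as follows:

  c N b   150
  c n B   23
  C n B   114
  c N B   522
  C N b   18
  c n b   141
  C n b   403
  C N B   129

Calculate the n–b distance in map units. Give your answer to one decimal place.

20.3 map units

The two most frequent reciprocal classes, c N B and C n b, are the parental types, so the F1 was c N B / C n b.
The two rarest classes, c n B and C N b, are the double crossovers. Comparing them with the parentals, only the n allele has switched, so n is the middle locus and the order is c – n – b.
Crossovers in the n–b interval produce the single-crossover classes c N b and C n B (150 + 114 = 264) plus the double crossovers (41).
RF(n–b) = (264 + 41) / 1500 = 305/1500 = 0.2033 → 20.3 map units.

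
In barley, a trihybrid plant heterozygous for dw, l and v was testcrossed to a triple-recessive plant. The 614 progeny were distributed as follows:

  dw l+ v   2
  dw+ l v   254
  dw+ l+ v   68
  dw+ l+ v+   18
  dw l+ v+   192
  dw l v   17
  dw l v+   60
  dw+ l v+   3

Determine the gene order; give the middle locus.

The two most frequent reciprocal classes, dw+ l v and dw l+ v+, are the parental types, so the F1 was dw+ l v / dw l+ v+.
The two rarest classes, dw+ l v+ and dw l+ v, are the double crossovers. Comparing them with the parentals, only the v allele has switched, so v is the middle locus and the order is dw – v – l.

v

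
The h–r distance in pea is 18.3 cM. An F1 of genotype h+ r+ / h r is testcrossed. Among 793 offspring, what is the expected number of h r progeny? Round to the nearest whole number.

324

A map distance of 18.3 cM corresponds to a recombination frequency of 0.183.
The F1 is h+ r+ / h r, so h r is a parental gamete class with expected frequency (1 − r)/2 = 0.817/2 = 0.4085.
Expected number = 0.4085 × 793 = 323.94 ≈ 324.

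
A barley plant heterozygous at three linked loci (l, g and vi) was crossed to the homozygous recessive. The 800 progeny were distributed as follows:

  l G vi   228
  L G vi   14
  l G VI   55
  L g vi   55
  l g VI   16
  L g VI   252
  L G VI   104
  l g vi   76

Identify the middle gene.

The two most frequent reciprocal classes, l G vi and L g VI, are the parental types, so the F1 was l G vi / L g VI.
The two rarest classes, L G vi and l g VI, are the double crossovers. Comparing them with the parentals, only the l allele has switched, so l is the middle locus and the order is vi – l – g.

l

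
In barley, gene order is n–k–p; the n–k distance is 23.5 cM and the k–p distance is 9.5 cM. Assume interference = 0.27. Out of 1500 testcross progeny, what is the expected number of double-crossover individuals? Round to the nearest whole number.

24

Map distances give recombination frequencies of 0.235 and 0.095 for the two intervals.
With interference 0.27 (so coincidence = 0.73), expected double-crossover frequency = 0.235 × 0.095 × 0.73 = 0.01630.
Expected number = 0.01630 × 1500 = 24.45 ≈ 24.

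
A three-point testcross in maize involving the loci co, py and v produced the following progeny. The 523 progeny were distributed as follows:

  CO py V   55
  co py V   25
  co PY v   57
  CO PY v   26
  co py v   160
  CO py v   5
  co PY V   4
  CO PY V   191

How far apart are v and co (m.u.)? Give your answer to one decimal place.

11.5 m.u.

The two most frequent reciprocal classes, CO PY V and co py v, are the parental types, so the F1 was CO PY V / co py v.
The two rarest classes, co PY V and CO py v, are the double crossovers. Comparing them with the parentals, only the co allele has switched, so co is the middle locus and the order is py – co – v.
Crossovers in the co–v interval produce the single-crossover classes CO PY v and co py V (26 + 25 = 51) plus the double crossovers (9).
RF(co–v) = (51 + 9) / 523 = 60/523 = 0.1147 → 11.5 m.u.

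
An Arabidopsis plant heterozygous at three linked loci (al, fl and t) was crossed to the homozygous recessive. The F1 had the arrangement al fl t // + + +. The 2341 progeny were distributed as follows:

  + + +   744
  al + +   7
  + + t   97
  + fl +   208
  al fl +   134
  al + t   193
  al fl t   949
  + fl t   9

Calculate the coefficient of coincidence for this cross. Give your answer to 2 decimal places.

0.36

The two rarest classes, + fl t and al + +, are the double crossovers. Comparing them with the parentals, only the al allele has switched, so al is the middle locus and the order is t – al – fl.
t–al: (231 + 16)/2341 = 0.1055; al–fl: (401 + 16)/2341 = 0.1781.
Expected DCO frequency = 0.1055 × 0.1781 ≈ 0.01879; observed = 16/2341 ≈ 0.00683.
Coefficient of coincidence = 0.00683/0.01879 ≈ 0.36.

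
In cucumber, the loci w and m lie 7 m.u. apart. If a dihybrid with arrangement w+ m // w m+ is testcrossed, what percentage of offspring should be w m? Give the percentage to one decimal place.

A map distance of 7 m.u. corresponds to a recombination frequency of 0.070.
The F1 is w+ m / w m+, so w m is a recombinant gamete class with expected frequency r/2 = 0.070/2 = 0.0350.
That is 0.0350 = 3.5% of the progeny.

3.5%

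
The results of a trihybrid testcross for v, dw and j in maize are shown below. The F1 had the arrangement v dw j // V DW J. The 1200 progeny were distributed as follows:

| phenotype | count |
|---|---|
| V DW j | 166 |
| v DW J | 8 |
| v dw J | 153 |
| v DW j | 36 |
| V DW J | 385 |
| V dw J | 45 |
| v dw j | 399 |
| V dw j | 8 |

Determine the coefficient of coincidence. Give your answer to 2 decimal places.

The two rarest classes, V dw j and v DW J, are the double crossovers. Comparing them with the parentals, only the v allele has switched, so v is the middle locus and the order is j – v – dw.
j–v: (319 + 16)/1200 = 0.2792; v–dw: (81 + 16)/1200 = 0.0808.
Expected DCO frequency = 0.2792 × 0.0808 ≈ 0.02256; observed = 16/1200 ≈ 0.01333.
Coefficient of coincidence = 0.01333/0.02256 ≈ 0.59.

0.59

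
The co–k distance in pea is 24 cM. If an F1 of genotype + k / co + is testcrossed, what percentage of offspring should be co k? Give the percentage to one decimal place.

12.0%

A map distance of 24 cM corresponds to a recombination frequency of 0.240.
The F1 is + k / co +, so co k is a recombinant gamete class with expected frequency r/2 = 0.240/2 = 0.1200.
That is 0.1200 = 12.0% of the progeny.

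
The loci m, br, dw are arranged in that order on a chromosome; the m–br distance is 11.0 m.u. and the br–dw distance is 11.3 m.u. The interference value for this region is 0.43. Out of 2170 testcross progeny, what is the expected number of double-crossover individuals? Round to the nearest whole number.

15

Map distances give recombination frequencies of 0.110 and 0.113 for the two intervals.
With interference 0.43 (so coincidence = 0.57), expected double-crossover frequency = 0.110 × 0.113 × 0.57 = 0.00709.
Expected number = 0.00709 × 2170 = 15.37 ≈ 15.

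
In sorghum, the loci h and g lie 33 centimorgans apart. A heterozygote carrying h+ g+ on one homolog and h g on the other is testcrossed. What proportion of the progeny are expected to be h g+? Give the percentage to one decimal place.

16.5%

A map distance of 33 centimorgans corresponds to a recombination frequency of 0.330.
The F1 is h+ g+ / h g, so h g+ is a recombinant gamete class with expected frequency r/2 = 0.330/2 = 0.1650.
That is 0.1650 = 16.5% of the progeny.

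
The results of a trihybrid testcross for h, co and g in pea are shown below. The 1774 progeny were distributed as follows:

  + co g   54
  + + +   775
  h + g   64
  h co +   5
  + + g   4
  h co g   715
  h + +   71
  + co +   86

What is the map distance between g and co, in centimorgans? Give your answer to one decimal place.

9.0 centimorgans

The two most frequent reciprocal classes, + + + and h co g, are the parental types, so the F1 was + + + / h co g.
The two rarest classes, + + g and h co +, are the double crossovers. Comparing them with the parentals, only the g allele has switched, so g is the middle locus and the order is h – g – co.
Crossovers in the g–co interval produce the single-crossover classes + co + and h + g (86 + 64 = 150) plus the double crossovers (9).
RF(g–co) = (150 + 9) / 1774 = 159/1774 = 0.0896 → 9.0 centimorgans.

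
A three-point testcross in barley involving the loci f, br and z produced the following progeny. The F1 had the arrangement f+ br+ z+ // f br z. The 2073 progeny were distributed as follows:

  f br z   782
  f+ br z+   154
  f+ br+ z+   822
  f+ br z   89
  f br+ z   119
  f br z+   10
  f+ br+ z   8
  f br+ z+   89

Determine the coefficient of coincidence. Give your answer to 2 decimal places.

The two rarest classes, f+ br+ z and f br z+, are the double crossovers. Comparing them with the parentals, only the z allele has switched, so z is the middle locus and the order is br – z – f.
br–z: (273 + 18)/2073 = 0.1404; z–f: (178 + 18)/2073 = 0.0945.
Expected DCO frequency = 0.1404 × 0.0945 ≈ 0.01327; observed = 18/2073 ≈ 0.00868.
Coefficient of coincidence = 0.00868/0.01327 ≈ 0.65.

0.65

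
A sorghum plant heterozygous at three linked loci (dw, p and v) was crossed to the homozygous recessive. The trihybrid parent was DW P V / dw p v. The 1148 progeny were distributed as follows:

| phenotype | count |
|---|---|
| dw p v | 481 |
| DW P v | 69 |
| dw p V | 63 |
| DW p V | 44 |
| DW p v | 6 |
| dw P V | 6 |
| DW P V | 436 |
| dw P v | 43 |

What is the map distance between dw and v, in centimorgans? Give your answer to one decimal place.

12.5 centimorgans

The two rarest classes, dw P V and DW p v, are the double crossovers. Comparing them with the parentals, only the dw allele has switched, so dw is the middle locus and the order is p – dw – v.
Crossovers in the dw–v interval produce the single-crossover classes DW P v and dw p V (69 + 63 = 132) plus the double crossovers (12).
RF(dw–v) = (132 + 12) / 1148 = 144/1148 = 0.1254 → 12.5 centimorgans.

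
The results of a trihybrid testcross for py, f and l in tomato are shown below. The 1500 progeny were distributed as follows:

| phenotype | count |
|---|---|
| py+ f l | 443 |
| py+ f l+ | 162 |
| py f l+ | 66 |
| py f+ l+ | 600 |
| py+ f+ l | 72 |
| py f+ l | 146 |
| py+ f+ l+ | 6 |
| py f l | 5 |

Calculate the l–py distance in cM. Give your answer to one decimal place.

21.3 cM

The two most frequent reciprocal classes, py+ f l and py f+ l+, are the parental types, so the F1 was py+ f l / py f+ l+.
The two rarest classes, py f l and py+ f+ l+, are the double crossovers. Comparing them with the parentals, only the py allele has switched, so py is the middle locus and the order is l – py – f.
Crossovers in the l–py interval produce the single-crossover classes py+ f l+ and py f+ l (162 + 146 = 308) plus the double crossovers (11).
RF(l–py) = (308 + 11) / 1500 = 319/1500 = 0.2127 → 21.3 cM.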